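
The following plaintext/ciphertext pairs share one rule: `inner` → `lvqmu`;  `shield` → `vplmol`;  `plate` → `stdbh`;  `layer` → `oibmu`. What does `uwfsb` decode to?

rocky

The shifts repeat in a cycle of length 2: positions 0,1,… shift by +3, +8, then the pattern repeats.
Decoding uwfsb: u−3=r, w−8=o, f−3=c, s−8=k, b−3=y.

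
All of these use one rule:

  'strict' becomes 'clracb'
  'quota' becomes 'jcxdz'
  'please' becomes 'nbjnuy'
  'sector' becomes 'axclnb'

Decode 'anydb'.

The word is reversed, then every letter is shifted forward by 9.
Undoing it on anydb: shift back: a−9=r, n−9=e, y−9=p, d−9=u, b−9=s → repus; then reverse → super.

super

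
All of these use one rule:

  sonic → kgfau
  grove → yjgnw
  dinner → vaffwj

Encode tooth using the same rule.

Each letter is shifted forward by 18 in the alphabet (a Caesar shift of +18).
On tooth: t+18=l, o+18=g, o+18=g, t+18=l, h+18=z.

lgglz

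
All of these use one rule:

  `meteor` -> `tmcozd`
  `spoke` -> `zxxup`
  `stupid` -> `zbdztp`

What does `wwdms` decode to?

pouch

In meteor: m→t is +7, e→m is +8, t→c is +9, e→o is +10 — the shift increases by 1 each position. Each letter shifts forward by (position + 7), i.e. 7, 8, 9, … — the shift grows by one for each successive letter.
Decoding wwdms: w−7=p, w−8=o, d−9=u, m−10=c, s−11=h.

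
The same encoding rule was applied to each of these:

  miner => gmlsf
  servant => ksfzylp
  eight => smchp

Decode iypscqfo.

m(12)→g(6) and i(8)→m(12) fit y≡5x+24 (mod 26); the inverse of 5 mod 26 is 21. Treating letters as 0–25, the rule is x ↦ 5x + 24 (mod 26).
Decoding iypscqfo: i(8)→21·(8−24)≡2=c; y(24)→21·(24−24)≡0=a; p(15)→21·(15−24)≡19=t; s(18)→21·(18−24)≡4=e; c(2)→21·(2−24)≡6=g; q(16)→21·(16−24)≡14=o; f(5)→21·(5−24)≡17=r; o(14)→21·(14−24)≡24=y (all mod 26).

category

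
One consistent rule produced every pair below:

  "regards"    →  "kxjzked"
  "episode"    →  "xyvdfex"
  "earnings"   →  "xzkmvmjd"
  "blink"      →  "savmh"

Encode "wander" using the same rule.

bzmexk

Each letter's alphabet position (a=0..z=25) is mapped through 19·x+25 mod 26 — an affine cipher.
On wander: w(22)→19·22+25≡1=b; a(0)→19·0+25≡25=z; n(13)→19·13+25≡12=m; d(3)→19·3+25≡4=e; e(4)→19·4+25≡23=x; r(17)→19·17+25≡10=k (all mod 26).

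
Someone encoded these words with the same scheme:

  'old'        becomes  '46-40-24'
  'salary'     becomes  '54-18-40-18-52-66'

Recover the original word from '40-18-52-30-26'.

Each letter becomes 2×(its alphabet position, a=1..z=26) + 16.
Undoing it on 40-18-52-30-26: 40→(40−16)÷2=12=l, 18→(18−16)÷2=1=a, 52→(52−16)÷2=18=r, 30→(30−16)÷2=7=g, 26→(26−16)÷2=5=e.

large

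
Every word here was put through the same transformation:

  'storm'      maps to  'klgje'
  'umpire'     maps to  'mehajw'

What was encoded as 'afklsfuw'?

instance

It's a constant shift of +18 (ROT18).
Reversing it on afklsfuw: a−18=i, f−18=n, k−18=s, l−18=t, s−18=a, f−18=n, u−18=c, w−18=e.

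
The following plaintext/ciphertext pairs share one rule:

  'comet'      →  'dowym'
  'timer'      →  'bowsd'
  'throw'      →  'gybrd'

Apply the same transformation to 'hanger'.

boqxkr

The output letters match the input read backwards, each shifted +10: comet reversed is temoc. Read the word backwards and shift each letter +10.
For hanger: reverse → regnah; then shift: r+10=b, e+10=o, g+10=q, n+10=x, a+10=k, h+10=r.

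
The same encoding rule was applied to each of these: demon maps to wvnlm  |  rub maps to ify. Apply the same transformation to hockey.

slxpvb

Each pair mirrors across the alphabet (d↔w, e↔v, m↔n): positions sum to 25. This is the alphabet-reversal cipher (Atbash): a becomes z, b becomes y, etc.
On hockey: h↔s, o↔l, c↔x, k↔p, e↔v, y↔b.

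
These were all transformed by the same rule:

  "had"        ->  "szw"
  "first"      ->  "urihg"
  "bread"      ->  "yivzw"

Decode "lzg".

Each pair mirrors across the alphabet (h↔s, a↔z, d↔w): positions sum to 25. This is the alphabet-reversal cipher (Atbash): a becomes z, b becomes y, etc.
Reversing it on lzg: l↔o, z↔a, g↔t.

oat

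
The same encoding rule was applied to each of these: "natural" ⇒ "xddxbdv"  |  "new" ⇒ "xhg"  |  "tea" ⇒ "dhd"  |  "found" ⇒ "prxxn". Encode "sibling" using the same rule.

cllvlxq

The shift depends on letter class: consonant n→x is +10, but vowel a→d is +3. The rule splits by letter class: vowels +3, consonants +10.
Applying it to sibling: s(cons)+10=c, i(vowel)+3=l, b(cons)+10=l, l(cons)+10=v, i(vowel)+3=l, n(cons)+10=x, g(cons)+10=q.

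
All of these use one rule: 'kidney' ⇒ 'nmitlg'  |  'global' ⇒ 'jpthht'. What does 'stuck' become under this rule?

In kidney: k→n is +3, i→m is +4, d→i is +5, n→t is +6 — the shift increases by 1 each position. Letter i (0-indexed) is shifted by i+3, so successive shifts are 3, 4, 5, ….
Applying it to stuck: s+3=v, t+4=x, u+5=z, c+6=i, k+7=r.

vxzir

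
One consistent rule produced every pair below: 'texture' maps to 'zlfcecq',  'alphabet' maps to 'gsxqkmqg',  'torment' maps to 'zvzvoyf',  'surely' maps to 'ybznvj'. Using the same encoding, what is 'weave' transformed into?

clieo

Letter i (0-indexed) is shifted by i+6, so successive shifts are 6, 7, 8, ….
Applying it to weave: w+6=c, e+7=l, a+8=i, v+9=e, e+10=o.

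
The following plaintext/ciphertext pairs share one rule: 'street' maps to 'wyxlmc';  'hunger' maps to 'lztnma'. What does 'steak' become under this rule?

Letter i (0-indexed) is shifted by i+4, so successive shifts are 4, 5, 6, ….
Applying it to steak: s+4=w, t+5=y, e+6=k, a+7=h, k+8=s.

wykhs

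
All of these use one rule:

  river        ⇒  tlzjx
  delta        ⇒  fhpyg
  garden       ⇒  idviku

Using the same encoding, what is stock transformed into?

uwshq

In river: r→t is +2, i→l is +3, v→z is +4, e→j is +5 — the shift increases by 1 each position. Each letter shifts forward by (position + 2), i.e. 2, 3, 4, … — the shift grows by one for each successive letter.
On stock: s+2=u, t+3=w, o+4=s, c+5=h, k+6=q.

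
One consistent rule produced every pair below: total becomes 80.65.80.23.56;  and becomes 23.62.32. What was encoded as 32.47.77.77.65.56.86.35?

t(#20)→80 and o(#15)→65: differences scale by 3, so n = 3·pos + 20. Each letter becomes 3×(its alphabet position, a=1..z=26) + 20.
Reversing it on 32.47.77.77.65.56.86.35: 32→(32−20)÷3=4=d, 47→(47−20)÷3=9=i, 77→(77−20)÷3=19=s, 77→(77−20)÷3=19=s, 65→(65−20)÷3=15=o, 56→(56−20)÷3=12=l, 86→(86−20)÷3=22=v, 35→(35−20)÷3=5=e.

dissolve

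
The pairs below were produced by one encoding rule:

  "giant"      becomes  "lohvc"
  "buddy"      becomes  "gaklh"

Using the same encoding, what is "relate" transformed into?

wksico

The shift increases by 1 at each position, starting from +5: 5, 6, 7, ….
For relate: r+5=w, e+6=k, l+7=s, a+8=i, t+9=c, e+10=o.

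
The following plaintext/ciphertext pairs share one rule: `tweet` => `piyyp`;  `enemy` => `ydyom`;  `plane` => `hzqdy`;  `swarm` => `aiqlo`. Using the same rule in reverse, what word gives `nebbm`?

t(19)→p(15) and w(22)→i(8) fit y≡15x+16 (mod 26); the inverse of 15 mod 26 is 7. Each letter's alphabet position (a=0..z=25) is mapped through 15·x+16 mod 26 — an affine cipher.
Decoding nebbm: n(13)→7·(13−16)≡5=f; e(4)→7·(4−16)≡20=u; b(1)→7·(1−16)≡25=z; b(1)→7·(1−16)≡25=z; m(12)→7·(12−16)≡24=y (all mod 26).

fuzzy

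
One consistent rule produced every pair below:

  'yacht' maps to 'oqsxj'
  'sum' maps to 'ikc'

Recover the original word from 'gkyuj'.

quiet

Compare letters: y→o is +16, a→q is +16, c→s is +16 — a constant shift. Every letter moves 16 places later in the alphabet, wrapping around z→a.
Decoding gkyuj: g−16=q, k−16=u, y−16=i, u−16=e, j−16=t.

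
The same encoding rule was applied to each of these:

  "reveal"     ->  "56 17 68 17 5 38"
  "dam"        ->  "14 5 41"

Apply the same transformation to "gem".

23 17 41

Each letter becomes 3×(its alphabet position, a=1..z=26) + 2.
On gem: g=7→23, e=5→17, m=13→41.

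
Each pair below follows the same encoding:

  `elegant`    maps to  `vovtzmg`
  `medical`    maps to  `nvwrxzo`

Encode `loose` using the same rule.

Each letter is replaced by its mirror in the alphabet: a↔z, b↔y, c↔x, and so on (the Atbash cipher).
Applying it to loose: l↔o, o↔l, o↔l, s↔h, e↔v.

ollhv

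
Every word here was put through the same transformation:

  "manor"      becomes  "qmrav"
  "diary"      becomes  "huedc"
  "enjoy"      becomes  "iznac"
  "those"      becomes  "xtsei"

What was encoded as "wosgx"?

Shifts by position in manor: pos 0: m→q (+4), pos 1: a→m (+12), pos 2: n→r (+4), pos 3: o→a (+12) — repeating every 2. The shifts repeat in a cycle of length 2: positions 0,1,… shift by +4, +12, then the pattern repeats.
Reversing it on wosgx: w−4=s, o−12=c, s−4=o, g−12=u, x−4=t.

scout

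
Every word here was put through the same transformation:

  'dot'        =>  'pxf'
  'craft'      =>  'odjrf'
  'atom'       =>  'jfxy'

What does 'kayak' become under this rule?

The shift depends on letter class: consonant d→p is +12, but vowel o→x is +9. The rule splits by letter class: vowels +9, consonants +12.
On kayak: k(cons)+12=w, a(vowel)+9=j, y(cons)+12=k, a(vowel)+9=j, k(cons)+12=w.

wjkjw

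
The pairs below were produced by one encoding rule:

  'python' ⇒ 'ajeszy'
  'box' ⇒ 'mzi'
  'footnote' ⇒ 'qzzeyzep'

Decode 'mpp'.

bee

Each letter is shifted forward by 11 in the alphabet (a Caesar shift of +11).
Undoing it on mpp: m−11=b, p−11=e, p−11=e.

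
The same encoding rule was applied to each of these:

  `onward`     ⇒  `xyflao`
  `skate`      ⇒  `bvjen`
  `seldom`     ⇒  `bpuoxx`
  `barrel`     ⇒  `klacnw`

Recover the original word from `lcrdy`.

The shifts repeat in a cycle of length 2: positions 0,1,… shift by +9, +11, then the pattern repeats.
Undoing it on lcrdy: l−9=c, c−11=r, r−9=i, d−11=s, y−9=p.

crisp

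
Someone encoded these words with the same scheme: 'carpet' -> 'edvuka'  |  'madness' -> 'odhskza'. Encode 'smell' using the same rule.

upiqr

In carpet: c→e is +2, a→d is +3, r→v is +4, p→u is +5 — the shift increases by 1 each position. The shift increases by 1 at each position, starting from +2: 2, 3, 4, ….
For smell: s+2=u, m+3=p, e+4=i, l+5=q, l+6=r.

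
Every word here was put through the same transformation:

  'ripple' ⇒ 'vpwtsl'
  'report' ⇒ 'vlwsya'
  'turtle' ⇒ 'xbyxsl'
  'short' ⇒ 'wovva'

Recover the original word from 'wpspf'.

silly

Shifts by position in ripple: pos 0: r→v (+4), pos 1: i→p (+7), pos 2: p→w (+7), pos 3: p→t (+4), pos 4: l→s (+7), pos 5: e→l (+7) — repeating every 3. A repeating key of period 3 is used — shifts +4, +7, +7 over and over.
Reversing it on wpspf: w−4=s, p−7=i, s−7=l, p−4=l, f−7=y.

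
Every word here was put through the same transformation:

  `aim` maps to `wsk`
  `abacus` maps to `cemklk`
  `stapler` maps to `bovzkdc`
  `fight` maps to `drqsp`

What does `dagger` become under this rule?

boqqkn

The output letters match the input read backwards, each shifted +10: aim reversed is mia. The word is reversed, then every letter is shifted forward by 10.
Applying it to dagger: reverse → reggad; then shift: r+10=b, e+10=o, g+10=q, g+10=q, a+10=k, d+10=n.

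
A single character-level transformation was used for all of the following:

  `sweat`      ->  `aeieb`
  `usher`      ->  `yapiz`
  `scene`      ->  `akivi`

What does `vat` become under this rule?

deb

The rule splits by letter class: vowels +4, consonants +8.
Applying it to vat: v(cons)+8=d, a(vowel)+4=e, t(cons)+8=b.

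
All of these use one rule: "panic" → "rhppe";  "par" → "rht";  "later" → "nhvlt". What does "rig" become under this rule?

The shift depends on letter class: consonant p→r is +2, but vowel a→h is +7. Vowels shift forward by 7 and consonants shift forward by 2.
On rig: r(cons)+2=t, i(vowel)+7=p, g(cons)+2=i.

tpi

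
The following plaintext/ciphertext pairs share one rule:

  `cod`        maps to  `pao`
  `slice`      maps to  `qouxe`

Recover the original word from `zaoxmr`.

The output letters match the input read backwards, each shifted +12: cod reversed is doc. Two steps: reverse the string, then apply a Caesar shift of +12.
Undoing it on zaoxmr: shift back: z−12=n, a−12=o, o−12=c, x−12=l, m−12=a, r−12=f → noclaf; then reverse → falcon.

falcon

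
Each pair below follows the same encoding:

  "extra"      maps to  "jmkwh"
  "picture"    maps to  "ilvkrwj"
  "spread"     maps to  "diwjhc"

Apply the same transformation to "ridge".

e(4)→j(9) and x(23)→m(12) fit y≡7x+7 (mod 26); the inverse of 7 mod 26 is 15. This is an affine cipher: with a=0,…,z=25, each position x becomes (7x+7) mod 26.
Applying it to ridge: r(17)→7·17+7≡22=w; i(8)→7·8+7≡11=l; d(3)→7·3+7≡2=c; g(6)→7·6+7≡23=x; e(4)→7·4+7≡9=j (all mod 26).

wlcxj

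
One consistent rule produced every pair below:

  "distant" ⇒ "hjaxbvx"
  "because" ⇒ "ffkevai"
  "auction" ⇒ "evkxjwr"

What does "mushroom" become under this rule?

Shifts by position in distant: pos 0: d→h (+4), pos 1: i→j (+1), pos 2: s→a (+8), pos 3: t→x (+4), pos 4: a→b (+1), pos 5: n→v (+8) — repeating every 3. A repeating key of period 3 is used — shifts +4, +1, +8 over and over.
For mushroom: m+4=q, u+1=v, s+8=a, h+4=l, r+1=s, o+8=w, o+4=s, m+1=n.

qvalswsn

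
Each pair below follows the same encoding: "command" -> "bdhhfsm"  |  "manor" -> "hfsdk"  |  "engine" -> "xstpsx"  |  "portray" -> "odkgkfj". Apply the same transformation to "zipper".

c(2)→b(1) and o(14)→d(3) fit y≡11x+5 (mod 26); the inverse of 11 mod 26 is 19. Treating letters as 0–25, the rule is x ↦ 11x + 5 (mod 26).
Applying it to zipper: z(25)→11·25+5≡20=u; i(8)→11·8+5≡15=p; p(15)→11·15+5≡14=o; p(15)→11·15+5≡14=o; e(4)→11·4+5≡23=x; r(17)→11·17+5≡10=k (all mod 26).

upooxk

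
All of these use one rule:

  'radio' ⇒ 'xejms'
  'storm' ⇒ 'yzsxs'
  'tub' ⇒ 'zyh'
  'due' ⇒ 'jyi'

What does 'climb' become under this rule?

The shift depends on letter class: consonant r→x is +6, but vowel a→e is +4. The rule splits by letter class: vowels +4, consonants +6.
On climb: c(cons)+6=i, l(cons)+6=r, i(vowel)+4=m, m(cons)+6=s, b(cons)+6=h.

irmsh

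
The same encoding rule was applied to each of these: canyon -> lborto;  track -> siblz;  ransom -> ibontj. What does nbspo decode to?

c(2)→l(11) and a(0)→b(1) fit y≡5x+1 (mod 26); the inverse of 5 mod 26 is 21. This is an affine cipher: with a=0,…,z=25, each position x becomes (5x+1) mod 26.
Reversing it on nbspo: n(13)→21·(13−1)≡18=s; b(1)→21·(1−1)≡0=a; s(18)→21·(18−1)≡19=t; p(15)→21·(15−1)≡8=i; o(14)→21·(14−1)≡13=n (all mod 26).

satin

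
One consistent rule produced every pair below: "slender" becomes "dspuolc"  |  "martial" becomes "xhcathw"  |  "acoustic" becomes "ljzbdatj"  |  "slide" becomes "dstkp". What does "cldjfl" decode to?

rescue

Shifts by position in slender: pos 0: s→d (+11), pos 1: l→s (+7), pos 2: e→p (+11), pos 3: n→u (+7) — repeating every 2. A repeating key of period 2 is used — shifts +11, +7 over and over.
Decoding cldjfl: c−11=r, l−7=e, d−11=s, j−7=c, f−11=u, l−7=e.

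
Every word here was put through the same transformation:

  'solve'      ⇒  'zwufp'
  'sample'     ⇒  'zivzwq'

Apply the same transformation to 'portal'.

Each letter shifts forward by (position + 7), i.e. 7, 8, 9, … — the shift grows by one for each successive letter.
Applying it to portal: p+7=w, o+8=w, r+9=a, t+10=d, a+11=l, l+12=x.

wwadlx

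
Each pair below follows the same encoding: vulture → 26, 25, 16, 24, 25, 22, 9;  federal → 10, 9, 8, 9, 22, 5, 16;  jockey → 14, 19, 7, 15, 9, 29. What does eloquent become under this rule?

v is letter #22 and maps to 26: an offset of 4. The number is (letter's place in the alphabet, a=1) + 4.
Applying it to eloquent: e=5→9, l=12→16, o=15→19, q=17→21, u=21→25, e=5→9, n=14→18, t=20→24.

9, 16, 19, 21, 25, 9, 18, 24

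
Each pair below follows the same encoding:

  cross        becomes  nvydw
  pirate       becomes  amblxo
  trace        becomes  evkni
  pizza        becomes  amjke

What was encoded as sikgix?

Shifts by position in cross: pos 0: c→n (+11), pos 1: r→v (+4), pos 2: o→y (+10), pos 3: s→d (+11), pos 4: s→w (+4) — repeating every 3. A repeating key of period 3 is used — shifts +11, +4, +10 over and over.
Undoing it on sikgix: s−11=h, i−4=e, k−10=a, g−11=v, i−4=e, x−10=n.

heaven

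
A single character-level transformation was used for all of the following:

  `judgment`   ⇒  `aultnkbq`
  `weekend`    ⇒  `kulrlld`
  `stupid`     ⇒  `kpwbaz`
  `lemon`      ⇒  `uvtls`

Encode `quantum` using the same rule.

tbauhbx

The output letters match the input read backwards, each shifted +7: judgment reversed is tnemgduj. Read the word backwards and shift each letter +7.
On quantum: reverse → mutnauq; then shift: m+7=t, u+7=b, t+7=a, n+7=u, a+7=h, u+7=b, q+7=x.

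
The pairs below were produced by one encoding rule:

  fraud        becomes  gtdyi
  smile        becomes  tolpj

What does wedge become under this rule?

In fraud: f→g is +1, r→t is +2, a→d is +3, u→y is +4 — the shift increases by 1 each position. The shift increases by 1 at each position, starting from +1: 1, 2, 3, ….
On wedge: w+1=x, e+2=g, d+3=g, g+4=k, e+5=j.

xggkj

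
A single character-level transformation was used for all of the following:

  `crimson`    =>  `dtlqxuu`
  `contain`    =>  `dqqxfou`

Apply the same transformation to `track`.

In crimson: c→d is +1, r→t is +2, i→l is +3, m→q is +4 — the shift increases by 1 each position. Letter i (0-indexed) is shifted by i+1, so successive shifts are 1, 2, 3, ….
On track: t+1=u, r+2=t, a+3=d, c+4=g, k+5=p.

utdgp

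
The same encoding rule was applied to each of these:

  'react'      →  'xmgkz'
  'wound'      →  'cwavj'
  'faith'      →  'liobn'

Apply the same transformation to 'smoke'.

yuusk

Shifts by position in react: pos 0: r→x (+6), pos 1: e→m (+8), pos 2: a→g (+6), pos 3: c→k (+8) — repeating every 2. A repeating key of period 2 is used — shifts +6, +8 over and over.
On smoke: s+6=y, m+8=u, o+6=u, k+8=s, e+6=k.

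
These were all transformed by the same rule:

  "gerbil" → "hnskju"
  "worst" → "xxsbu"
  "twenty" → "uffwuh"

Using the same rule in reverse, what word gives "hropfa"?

Shifts by position in gerbil: pos 0: g→h (+1), pos 1: e→n (+9), pos 2: r→s (+1), pos 3: b→k (+9) — repeating every 2. The shifts repeat in a cycle of length 2: positions 0,1,… shift by +1, +9, then the pattern repeats.
Decoding hropfa: h−1=g, r−9=i, o−1=n, p−9=g, f−1=e, a−9=r.

ginger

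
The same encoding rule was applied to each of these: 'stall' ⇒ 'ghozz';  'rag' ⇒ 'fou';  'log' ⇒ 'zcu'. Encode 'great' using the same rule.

Compare letters: s→g is +14, t→h is +14, a→o is +14 — a constant shift. It's a constant shift of +14 (ROT14).
For great: g+14=u, r+14=f, e+14=s, a+14=o, t+14=h.

ufsoh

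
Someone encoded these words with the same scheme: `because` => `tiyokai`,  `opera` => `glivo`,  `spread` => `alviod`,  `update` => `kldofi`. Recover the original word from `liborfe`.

penalty

This is an affine cipher: with a=0,…,z=25, each position x becomes (5x+14) mod 26.
Decoding liborfe: l(11)→21·(11−14)≡15=p; i(8)→21·(8−14)≡4=e; b(1)→21·(1−14)≡13=n; o(14)→21·(14−14)≡0=a; r(17)→21·(17−14)≡11=l; f(5)→21·(5−14)≡19=t; e(4)→21·(4−14)≡24=y (all mod 26).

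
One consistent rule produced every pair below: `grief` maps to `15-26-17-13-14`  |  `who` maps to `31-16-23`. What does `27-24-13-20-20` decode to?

Each letter is replaced by its alphabet position (a=1..z=26) + 8.
Undoing it on 27-24-13-20-20: 27→(27−8)÷1=19=s, 24→(24−8)÷1=16=p, 13→(13−8)÷1=5=e, 20→(20−8)÷1=12=l, 20→(20−8)÷1=12=l.

spell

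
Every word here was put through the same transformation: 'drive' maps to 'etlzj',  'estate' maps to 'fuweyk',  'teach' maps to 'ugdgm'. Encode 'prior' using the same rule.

In drive: d→e is +1, r→t is +2, i→l is +3, v→z is +4 — the shift increases by 1 each position. Each letter shifts forward by (position + 1), i.e. 1, 2, 3, … — the shift grows by one for each successive letter.
Applying it to prior: p+1=q, r+2=t, i+3=l, o+4=s, r+5=w.

qtlsw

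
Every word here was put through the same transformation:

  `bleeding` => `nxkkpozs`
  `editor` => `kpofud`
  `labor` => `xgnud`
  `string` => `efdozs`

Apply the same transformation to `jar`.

The shift depends on letter class: consonant b→n is +12, but vowel e→k is +6. The rule splits by letter class: vowels +6, consonants +12.
For jar: j(cons)+12=v, a(vowel)+6=g, r(cons)+12=d.

vgd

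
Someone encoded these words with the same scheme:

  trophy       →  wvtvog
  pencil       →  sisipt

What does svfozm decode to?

praise

The shift increases by 1 at each position, starting from +3: 3, 4, 5, ….
Undoing it on svfozm: s−3=p, v−4=r, f−5=a, o−6=i, z−7=s, m−8=e.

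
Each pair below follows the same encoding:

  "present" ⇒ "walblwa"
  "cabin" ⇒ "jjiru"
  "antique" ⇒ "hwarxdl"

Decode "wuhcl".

Shifts by position in present: pos 0: p→w (+7), pos 1: r→a (+9), pos 2: e→l (+7), pos 3: s→b (+9) — repeating every 2. It's a Vigenère-style cipher with numeric key [7,9]: position i shifts by key[i mod 2].
Undoing it on wuhcl: w−7=p, u−9=l, h−7=a, c−9=t, l−7=e.

plate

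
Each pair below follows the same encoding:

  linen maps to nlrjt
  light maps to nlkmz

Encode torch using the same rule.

vrvhn

In linen: l→n is +2, i→l is +3, n→r is +4, e→j is +5 — the shift increases by 1 each position. Each letter shifts forward by (position + 2), i.e. 2, 3, 4, … — the shift grows by one for each successive letter.
For torch: t+2=v, o+3=r, r+4=v, c+5=h, h+6=n.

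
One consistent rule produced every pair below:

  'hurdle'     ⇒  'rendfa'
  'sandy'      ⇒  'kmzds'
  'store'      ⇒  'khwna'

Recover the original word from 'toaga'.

piece

h(7)→r(17) and u(20)→e(4) fit y≡23x+12 (mod 26); the inverse of 23 mod 26 is 17. Treating letters as 0–25, the rule is x ↦ 23x + 12 (mod 26).
Reversing it on toaga: t(19)→17·(19−12)≡15=p; o(14)→17·(14−12)≡8=i; a(0)→17·(0−12)≡4=e; g(6)→17·(6−12)≡2=c; a(0)→17·(0−12)≡4=e (all mod 26).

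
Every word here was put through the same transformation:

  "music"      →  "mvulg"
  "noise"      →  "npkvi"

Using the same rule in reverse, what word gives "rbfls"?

radio

In music: m→m is +0, u→v is +1, s→u is +2, i→l is +3 — the shift increases by 1 each position. Letter i (0-indexed) is shifted by i+0, so successive shifts are 0, 1, 2, ….
Undoing it on rbfls: r−0=r, b−1=a, f−2=d, l−3=i, s−4=o.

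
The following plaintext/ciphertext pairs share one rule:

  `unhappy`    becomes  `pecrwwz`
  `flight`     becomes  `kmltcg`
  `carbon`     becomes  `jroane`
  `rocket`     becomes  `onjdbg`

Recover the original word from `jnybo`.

u(20)→p(15) and n(13)→e(4) fit y≡9x+17 (mod 26); the inverse of 9 mod 26 is 3. This is an affine cipher: with a=0,…,z=25, each position x becomes (9x+17) mod 26.
Undoing it on jnybo: j(9)→3·(9−17)≡2=c; n(13)→3·(13−17)≡14=o; y(24)→3·(24−17)≡21=v; b(1)→3·(1−17)≡4=e; o(14)→3·(14−17)≡17=r (all mod 26).

cover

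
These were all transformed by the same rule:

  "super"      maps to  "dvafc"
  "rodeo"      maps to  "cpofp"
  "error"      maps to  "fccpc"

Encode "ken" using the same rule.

vfy

Two shifts are in play — +1 for a/e/i/o/u, +11 for every other letter.
Applying it to ken: k(cons)+11=v, e(vowel)+1=f, n(cons)+11=y.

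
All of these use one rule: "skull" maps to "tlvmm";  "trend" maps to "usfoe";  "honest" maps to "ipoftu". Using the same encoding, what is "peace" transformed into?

qfbdf

Compare letters: s→t is +1, k→l is +1, u→v is +1 — a constant shift. Each letter is shifted forward by 1 in the alphabet (a Caesar shift of +1).
On peace: p+1=q, e+1=f, a+1=b, c+1=d, e+1=f.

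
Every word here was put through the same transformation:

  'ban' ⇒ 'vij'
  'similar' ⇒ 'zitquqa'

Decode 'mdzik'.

carve

The output letters match the input read backwards, each shifted +8: ban reversed is nab. Two steps: reverse the string, then apply a Caesar shift of +8.
Reversing it on mdzik: shift back: m−8=e, d−8=v, z−8=r, i−8=a, k−8=c → evrac; then reverse → carve.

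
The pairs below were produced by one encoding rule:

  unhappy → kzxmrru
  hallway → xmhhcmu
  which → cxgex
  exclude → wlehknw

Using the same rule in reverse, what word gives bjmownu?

tragedy

u(20)→k(10) and n(13)→z(25) fit y≡9x+12 (mod 26); the inverse of 9 mod 26 is 3. Each letter's alphabet position (a=0..z=25) is mapped through 9·x+12 mod 26 — an affine cipher.
Decoding bjmownu: b(1)→3·(1−12)≡19=t; j(9)→3·(9−12)≡17=r; m(12)→3·(12−12)≡0=a; o(14)→3·(14−12)≡6=g; w(22)→3·(22−12)≡4=e; n(13)→3·(13−12)≡3=d; u(20)→3·(20−12)≡24=y (all mod 26).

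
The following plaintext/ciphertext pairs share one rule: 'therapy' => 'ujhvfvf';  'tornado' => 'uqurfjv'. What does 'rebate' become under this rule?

Letter i (0-indexed) is shifted by i+1, so successive shifts are 1, 2, 3, ….
On rebate: r+1=s, e+2=g, b+3=e, a+4=e, t+5=y, e+6=k.

sgeeyk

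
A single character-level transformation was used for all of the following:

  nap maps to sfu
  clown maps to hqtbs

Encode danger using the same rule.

ifsljw

Compare letters: n→s is +5, a→f is +5, p→u is +5 — a constant shift. It's a constant shift of +5 (ROT5).
Applying it to danger: d+5=i, a+5=f, n+5=s, g+5=l, e+5=j, r+5=w.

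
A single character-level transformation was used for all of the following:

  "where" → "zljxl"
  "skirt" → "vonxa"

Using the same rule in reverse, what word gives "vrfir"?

In where: w→z is +3, h→l is +4, e→j is +5, r→x is +6 — the shift increases by 1 each position. Letter i (0-indexed) is shifted by i+3, so successive shifts are 3, 4, 5, ….
Undoing it on vrfir: v−3=s, r−4=n, f−5=a, i−6=c, r−7=k.

snack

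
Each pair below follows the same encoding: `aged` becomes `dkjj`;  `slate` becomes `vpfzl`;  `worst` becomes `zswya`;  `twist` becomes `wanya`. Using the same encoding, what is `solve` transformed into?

Letter i (0-indexed) is shifted by i+3, so successive shifts are 3, 4, 5, ….
Applying it to solve: s+3=v, o+4=s, l+5=q, v+6=b, e+7=l.

vsqbl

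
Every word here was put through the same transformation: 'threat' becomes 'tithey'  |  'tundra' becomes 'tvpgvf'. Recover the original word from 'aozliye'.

In threat: t→t is +0, h→i is +1, r→t is +2, e→h is +3 — the shift increases by 1 each position. The shift increases by 1 at each position, starting from +0: 0, 1, 2, ….
Undoing it on aozliye: a−0=a, o−1=n, z−2=x, l−3=i, i−4=e, y−5=t, e−6=y.

anxiety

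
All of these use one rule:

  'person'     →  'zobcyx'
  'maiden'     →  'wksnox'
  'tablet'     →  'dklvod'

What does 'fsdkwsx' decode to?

Compare letters: p→z is +10, e→o is +10, r→b is +10 — a constant shift. This is a Caesar cipher with shift 10.
Undoing it on fsdkwsx: f−10=v, s−10=i, d−10=t, k−10=a, w−10=m, s−10=i, x−10=n.

vitamin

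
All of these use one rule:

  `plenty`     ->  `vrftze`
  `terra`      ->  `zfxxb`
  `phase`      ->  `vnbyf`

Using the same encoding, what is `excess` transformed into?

fdifyy

The shift depends on letter class: consonant p→v is +6, but vowel e→f is +1. The rule splits by letter class: vowels +1, consonants +6.
Applying it to excess: e(vowel)+1=f, x(cons)+6=d, c(cons)+6=i, e(vowel)+1=f, s(cons)+6=y, s(cons)+6=y.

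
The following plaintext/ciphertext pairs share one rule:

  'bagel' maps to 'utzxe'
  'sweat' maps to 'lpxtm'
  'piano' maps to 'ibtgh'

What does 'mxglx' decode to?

Compare letters: b→u is +19, a→t is +19, g→z is +19 — a constant shift. This is a Caesar cipher with shift 19.
Decoding mxglx: m−19=t, x−19=e, g−19=n, l−19=s, x−19=e.

tense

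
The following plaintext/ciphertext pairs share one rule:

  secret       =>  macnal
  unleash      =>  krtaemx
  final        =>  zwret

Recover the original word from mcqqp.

scoop

s(18)→m(12) and e(4)→a(0) fit y≡25x+4 (mod 26); the inverse of 25 mod 26 is 25. This is an affine cipher: with a=0,…,z=25, each position x becomes (25x+4) mod 26.
Reversing it on mcqqp: m(12)→25·(12−4)≡18=s; c(2)→25·(2−4)≡2=c; q(16)→25·(16−4)≡14=o; q(16)→25·(16−4)≡14=o; p(15)→25·(15−4)≡15=p (all mod 26).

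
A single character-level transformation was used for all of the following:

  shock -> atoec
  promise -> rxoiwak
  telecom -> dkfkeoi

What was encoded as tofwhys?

s(18)→a(0) and h(7)→t(19) fit y≡3x+24 (mod 26); the inverse of 3 mod 26 is 9. Treating letters as 0–25, the rule is x ↦ 3x + 24 (mod 26).
Decoding tofwhys: t(19)→9·(19−24)≡7=h; o(14)→9·(14−24)≡14=o; f(5)→9·(5−24)≡11=l; w(22)→9·(22−24)≡8=i; h(7)→9·(7−24)≡3=d; y(24)→9·(24−24)≡0=a; s(18)→9·(18−24)≡24=y (all mod 26).

holiday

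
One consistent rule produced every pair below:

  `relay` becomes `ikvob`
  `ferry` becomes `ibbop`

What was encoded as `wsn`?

The output letters match the input read backwards, each shifted +10: relay reversed is yaler. Read the word backwards and shift each letter +10.
Decoding wsn: shift back: w−10=m, s−10=i, n−10=d → mid; then reverse → dim.

dim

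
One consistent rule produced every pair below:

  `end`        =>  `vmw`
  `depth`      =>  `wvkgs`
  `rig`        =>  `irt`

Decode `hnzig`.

This is the alphabet-reversal cipher (Atbash): a becomes z, b becomes y, etc.
Decoding hnzig: h↔s, n↔m, z↔a, i↔r, g↔t.

smart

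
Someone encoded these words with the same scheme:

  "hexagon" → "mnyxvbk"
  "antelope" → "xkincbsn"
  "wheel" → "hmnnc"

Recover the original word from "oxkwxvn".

h(7)→m(12) and e(4)→n(13) fit y≡17x+23 (mod 26); the inverse of 17 mod 26 is 23. Treating letters as 0–25, the rule is x ↦ 17x + 23 (mod 26).
Reversing it on oxkwxvn: o(14)→23·(14−23)≡1=b; x(23)→23·(23−23)≡0=a; k(10)→23·(10−23)≡13=n; w(22)→23·(22−23)≡3=d; x(23)→23·(23−23)≡0=a; v(21)→23·(21−23)≡6=g; n(13)→23·(13−23)≡4=e (all mod 26).

bandage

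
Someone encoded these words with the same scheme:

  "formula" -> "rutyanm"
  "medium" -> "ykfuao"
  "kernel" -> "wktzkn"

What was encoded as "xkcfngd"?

Shifts by position in formula: pos 0: f→r (+12), pos 1: o→u (+6), pos 2: r→t (+2), pos 3: m→y (+12), pos 4: u→a (+6), pos 5: l→n (+2) — repeating every 3. The shifts repeat in a cycle of length 3: positions 0,1,… shift by +12, +6, +2, then the pattern repeats.
Reversing it on xkcfngd: x−12=l, k−6=e, c−2=a, f−12=t, n−6=h, g−2=e, d−12=r.

leather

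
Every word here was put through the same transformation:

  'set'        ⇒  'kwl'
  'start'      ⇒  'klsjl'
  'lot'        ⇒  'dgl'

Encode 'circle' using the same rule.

uajudw

Every letter moves 18 places later in the alphabet, wrapping around z→a.
For circle: c+18=u, i+18=a, r+18=j, c+18=u, l+18=d, e+18=w.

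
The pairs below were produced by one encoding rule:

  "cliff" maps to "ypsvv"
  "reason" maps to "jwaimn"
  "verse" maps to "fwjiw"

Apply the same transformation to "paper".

c(2)→y(24) and l(11)→p(15) fit y≡25x+0 (mod 26); the inverse of 25 mod 26 is 25. This is an affine cipher: with a=0,…,z=25, each position x becomes (25x+0) mod 26.
For paper: p(15)→25·15+0≡11=l; a(0)→25·0+0≡0=a; p(15)→25·15+0≡11=l; e(4)→25·4+0≡22=w; r(17)→25·17+0≡9=j (all mod 26).

lalwj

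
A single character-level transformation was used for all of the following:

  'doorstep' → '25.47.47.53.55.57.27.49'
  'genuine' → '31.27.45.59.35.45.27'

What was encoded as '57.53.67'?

try

Each letter becomes 2×(its alphabet position, a=1..z=26) + 17.
Reversing it on 57.53.67: 57→(57−17)÷2=20=t, 53→(53−17)÷2=18=r, 67→(67−17)÷2=25=y.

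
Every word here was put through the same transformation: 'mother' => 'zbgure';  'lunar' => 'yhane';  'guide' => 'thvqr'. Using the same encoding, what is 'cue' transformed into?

phr

Compare letters: m→z is +13, o→b is +13, t→g is +13 — a constant shift. This is a Caesar cipher with shift 13.
Applying it to cue: c+13=p, u+13=h, e+13=r.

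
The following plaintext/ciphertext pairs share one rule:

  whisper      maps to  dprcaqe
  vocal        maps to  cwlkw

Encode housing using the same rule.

owdctzt

In whisper: w→d is +7, h→p is +8, i→r is +9, s→c is +10 — the shift increases by 1 each position. The shift increases by 1 at each position, starting from +7: 7, 8, 9, ….
Applying it to housing: h+7=o, o+8=w, u+9=d, s+10=c, i+11=t, n+12=z, g+13=t.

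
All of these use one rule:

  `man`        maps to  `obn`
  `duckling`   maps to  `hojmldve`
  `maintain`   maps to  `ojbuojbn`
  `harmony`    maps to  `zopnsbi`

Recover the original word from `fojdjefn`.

medicine

The output letters match the input read backwards, each shifted +1: man reversed is nam. Read the word backwards and shift each letter +1.
Reversing it on fojdjefn: shift back: f−1=e, o−1=n, j−1=i, d−1=c, j−1=i, e−1=d, f−1=e, n−1=m → enicidem; then reverse → medicine.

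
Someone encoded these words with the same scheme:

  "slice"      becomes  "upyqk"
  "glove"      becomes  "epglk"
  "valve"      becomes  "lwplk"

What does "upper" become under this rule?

oddkx

s(18)→u(20) and l(11)→p(15) fit y≡23x+22 (mod 26); the inverse of 23 mod 26 is 17. Treating letters as 0–25, the rule is x ↦ 23x + 22 (mod 26).
Applying it to upper: u(20)→23·20+22≡14=o; p(15)→23·15+22≡3=d; p(15)→23·15+22≡3=d; e(4)→23·4+22≡10=k; r(17)→23·17+22≡23=x (all mod 26).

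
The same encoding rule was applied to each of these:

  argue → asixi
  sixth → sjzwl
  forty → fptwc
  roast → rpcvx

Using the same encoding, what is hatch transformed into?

hbvfl

In argue: a→a is +0, r→s is +1, g→i is +2, u→x is +3 — the shift increases by 1 each position. The shift increases by 1 at each position, starting from +0: 0, 1, 2, ….
Applying it to hatch: h+0=h, a+1=b, t+2=v, c+3=f, h+4=l.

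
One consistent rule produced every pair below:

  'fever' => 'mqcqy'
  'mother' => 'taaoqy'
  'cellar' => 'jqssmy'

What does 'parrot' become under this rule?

Vowels shift forward by 12 and consonants shift forward by 7.
Applying it to parrot: p(cons)+7=w, a(vowel)+12=m, r(cons)+7=y, r(cons)+7=y, o(vowel)+12=a, t(cons)+7=a.

wmyyaa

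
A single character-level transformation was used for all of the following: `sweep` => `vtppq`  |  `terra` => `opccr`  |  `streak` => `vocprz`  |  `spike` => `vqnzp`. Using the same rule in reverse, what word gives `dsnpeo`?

s(18)→v(21) and w(22)→t(19) fit y≡19x+17 (mod 26); the inverse of 19 mod 26 is 11. Each letter's alphabet position (a=0..z=25) is mapped through 19·x+17 mod 26 — an affine cipher.
Reversing it on dsnpeo: d(3)→11·(3−17)≡2=c; s(18)→11·(18−17)≡11=l; n(13)→11·(13−17)≡8=i; p(15)→11·(15−17)≡4=e; e(4)→11·(4−17)≡13=n; o(14)→11·(14−17)≡19=t (all mod 26).

client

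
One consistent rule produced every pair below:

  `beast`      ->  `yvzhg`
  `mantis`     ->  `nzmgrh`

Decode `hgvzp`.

steak

Each pair mirrors across the alphabet (b↔y, e↔v, a↔z): positions sum to 25. This is the alphabet-reversal cipher (Atbash): a becomes z, b becomes y, etc.
Decoding hgvzp: h↔s, g↔t, v↔e, z↔a, p↔k.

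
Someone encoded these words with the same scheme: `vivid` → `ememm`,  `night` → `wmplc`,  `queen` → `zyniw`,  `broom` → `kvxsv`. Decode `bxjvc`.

start

Shifts by position in vivid: pos 0: v→e (+9), pos 1: i→m (+4), pos 2: v→e (+9), pos 3: i→m (+4) — repeating every 2. A repeating key of period 2 is used — shifts +9, +4 over and over.
Undoing it on bxjvc: b−9=s, x−4=t, j−9=a, v−4=r, c−9=t.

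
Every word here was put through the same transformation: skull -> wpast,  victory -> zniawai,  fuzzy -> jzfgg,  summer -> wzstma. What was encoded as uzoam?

quite

In skull: s→w is +4, k→p is +5, u→a is +6, l→s is +7 — the shift increases by 1 each position. The shift increases by 1 at each position, starting from +4: 4, 5, 6, ….
Undoing it on uzoam: u−4=q, z−5=u, o−6=i, a−7=t, m−8=e.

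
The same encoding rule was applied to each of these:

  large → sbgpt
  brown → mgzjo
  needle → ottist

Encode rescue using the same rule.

gtrxnt

l(11)→s(18) and a(0)→b(1) fit y≡11x+1 (mod 26); the inverse of 11 mod 26 is 19. Treating letters as 0–25, the rule is x ↦ 11x + 1 (mod 26).
Applying it to rescue: r(17)→11·17+1≡6=g; e(4)→11·4+1≡19=t; s(18)→11·18+1≡17=r; c(2)→11·2+1≡23=x; u(20)→11·20+1≡13=n; e(4)→11·4+1≡19=t (all mod 26).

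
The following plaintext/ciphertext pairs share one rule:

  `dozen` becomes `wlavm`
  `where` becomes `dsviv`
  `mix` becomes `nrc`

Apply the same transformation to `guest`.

Each pair mirrors across the alphabet (d↔w, o↔l, z↔a): positions sum to 25. Letters are reflected about the middle of the alphabet (position → 25−position): Atbash.
On guest: g↔t, u↔f, e↔v, s↔h, t↔g.

tfvhg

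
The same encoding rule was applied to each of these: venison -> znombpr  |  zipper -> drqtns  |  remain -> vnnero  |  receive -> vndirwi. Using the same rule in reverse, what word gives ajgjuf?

waffle

Shifts by position in venison: pos 0: v→z (+4), pos 1: e→n (+9), pos 2: n→o (+1), pos 3: i→m (+4), pos 4: s→b (+9), pos 5: o→p (+1) — repeating every 3. A repeating key of period 3 is used — shifts +4, +9, +1 over and over.
Undoing it on ajgjuf: a−4=w, j−9=a, g−1=f, j−4=f, u−9=l, f−1=e.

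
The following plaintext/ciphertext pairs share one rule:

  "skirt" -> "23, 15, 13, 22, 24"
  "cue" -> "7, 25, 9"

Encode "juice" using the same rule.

14, 25, 13, 7, 9

s is letter #19 and maps to 23: an offset of 4. The number is (letter's place in the alphabet, a=1) + 4.
On juice: j=10→14, u=21→25, i=9→13, c=3→7, e=5→9.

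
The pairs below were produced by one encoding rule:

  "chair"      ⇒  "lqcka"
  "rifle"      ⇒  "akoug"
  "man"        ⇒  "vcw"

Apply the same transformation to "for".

oqa

The rule splits by letter class: vowels +2, consonants +9.
Applying it to for: f(cons)+9=o, o(vowel)+2=q, r(cons)+9=a.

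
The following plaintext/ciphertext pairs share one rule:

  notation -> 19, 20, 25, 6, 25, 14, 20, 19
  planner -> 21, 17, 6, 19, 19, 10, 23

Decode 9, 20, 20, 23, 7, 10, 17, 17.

doorbell

Each letter is replaced by its alphabet position (a=1..z=26) + 5.
Reversing it on 9, 20, 20, 23, 7, 10, 17, 17: 9→(9−5)÷1=4=d, 20→(20−5)÷1=15=o, 20→(20−5)÷1=15=o, 23→(23−5)÷1=18=r, 7→(7−5)÷1=2=b, 10→(10−5)÷1=5=e, 17→(17−5)÷1=12=l, 17→(17−5)÷1=12=l.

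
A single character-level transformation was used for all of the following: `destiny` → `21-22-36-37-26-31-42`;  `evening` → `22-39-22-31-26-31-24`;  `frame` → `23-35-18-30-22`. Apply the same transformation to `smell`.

36-30-22-29-29

d is letter #4 and maps to 21: an offset of 17. The number is (letter's place in the alphabet, a=1) + 17.
For smell: s=19→36, m=13→30, e=5→22, l=12→29, l=12→29.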